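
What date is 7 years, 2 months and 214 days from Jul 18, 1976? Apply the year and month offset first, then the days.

Counting forward 7 years, 2 months and 214 days from July 18, 1976: first the month/year part, then the days.
+7 years → 1983; month 7 + 2 = 9 → September 1983.
Day 18 is valid in September, giving September 18, 1983.
Now add 214 days from September 18, 1983.
September has 30 days, so 30 − 18 = 12 days remain after September 18, 1983; 214 − 12 = 202 left.
October 1983 has 31 days: 202 − 31 = 171 left.
November 1983 has 30 days: 171 − 30 = 141 left.
December 1983 has 31 days: 141 − 31 = 110 left.
January 1984 has 31 days: 110 − 31 = 79 left.
February 1984 has 29 days (1984 is a leap year): 79 − 29 = 50 left.
March 1984 has 31 days: 50 − 31 = 19 left.
19 days into April 1984 → April 19, 1984.

April 19, 1984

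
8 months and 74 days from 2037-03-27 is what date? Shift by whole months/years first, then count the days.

Counting forward 8 months and 74 days from March 27, 2037: first the month/year part, then the days.
month 3 + 8 = 11 → November 2037.
Day 27 is valid in November, giving November 27, 2037.
Now add 74 days from November 27, 2037.
November has 30 days, so 30 − 27 = 3 days remain after November 27, 2037; 74 − 3 = 71 left.
December 2037 has 31 days: 71 − 31 = 40 left.
January 2038 has 31 days: 40 − 31 = 9 left.
9 days into February 2038 → February 9, 2038.

February 9, 2038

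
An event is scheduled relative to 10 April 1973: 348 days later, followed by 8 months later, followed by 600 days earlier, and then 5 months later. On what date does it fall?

Advancing 348 days from April 10, 1973:
April has 30 days, so 30 − 10 = 20 days remain after April 10, 1973; 348 − 20 = 328 left.
May 1973 has 31 days: 328 − 31 = 297 left.
June 1973 has 30 days: 297 − 30 = 267 left.
July 1973 has 31 days: 267 − 31 = 236 left.
August 1973 has 31 days: 236 − 31 = 205 left.
September 1973 has 30 days: 205 − 30 = 175 left.
October 1973 has 31 days: 175 − 31 = 144 left.
November 1973 has 30 days: 144 − 30 = 114 left.
December 1973 has 31 days: 114 − 31 = 83 left.
January 1974 has 31 days: 83 − 31 = 52 left.
February 1974 has 28 days (1974 is not a leap year): 52 − 28 = 24 left.
24 days into March 1974 → March 24, 1974.
Adding 8 months from March 24, 1974:
month 3 + 8 = 11 → November 1974.
Day 24 is valid in November, giving November 24, 1974.
Going back 600 days from November 24, 1974:
Going back 24 days from November 24, 1974 reaches the end of the previous month; 600 − 24 = 576 left.
October 1974 has 31 days: 576 − 31 = 545 left.
September 1974 has 30 days: 545 − 30 = 515 left.
August 1974 has 31 days: 515 − 31 = 484 left.
July 1974 has 31 days: 484 − 31 = 453 left.
June 1974 has 30 days: 453 − 30 = 423 left.
May 1974 has 31 days: 423 − 31 = 392 left.
April 1974 has 30 days: 392 − 30 = 362 left.
March 1974 has 31 days: 362 − 31 = 331 left.
February 1974 has 28 days (1974 is not a leap year): 331 − 28 = 303 left.
January 1974 has 31 days: 303 − 31 = 272 left.
December 1973 has 31 days: 272 − 31 = 241 left.
November 1973 has 30 days: 241 − 30 = 211 left.
October 1973 has 31 days: 211 − 31 = 180 left.
September 1973 has 30 days: 180 − 30 = 150 left.
August 1973 has 31 days: 150 − 31 = 119 left.
July 1973 has 31 days: 119 − 31 = 88 left.
June 1973 has 30 days: 88 − 30 = 58 left.
May 1973 has 31 days: 58 − 31 = 27 left.
April 1973 has 30 days; 30 − 27 = 3 → April 3, 1973.
Adding 5 months from April 3, 1973:
month 4 + 5 = 9 → September 1973.
Day 3 is valid in September, giving September 3, 1973.

September 3, 1973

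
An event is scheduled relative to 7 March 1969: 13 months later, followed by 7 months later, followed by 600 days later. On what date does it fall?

Advancing 13 months from March 7, 1969:
month 3 + 13 = 16, which is month 4 of year 1970 → April 1970.
Day 7 is valid in April, giving April 7, 1970.
Counting forward 7 months from April 7, 1970:
month 4 + 7 = 11 → November 1970.
Day 7 is valid in November, giving November 7, 1970.
Counting forward 600 days from November 7, 1970:
November has 30 days, so 30 − 7 = 23 days remain after November 7, 1970; 600 − 23 = 577 left.
December 1970 has 31 days: 577 − 31 = 546 left.
January 1971 has 31 days: 546 − 31 = 515 left.
February 1971 has 28 days (1971 is not a leap year): 515 − 28 = 487 left.
March 1971 has 31 days: 487 − 31 = 456 left.
April 1971 has 30 days: 456 − 30 = 426 left.
May 1971 has 31 days: 426 − 31 = 395 left.
June 1971 has 30 days: 395 − 30 = 365 left.
July 1971 has 31 days: 365 − 31 = 334 left.
August 1971 has 31 days: 334 − 31 = 303 left.
September 1971 has 30 days: 303 − 30 = 273 left.
October 1971 has 31 days: 273 − 31 = 242 left.
November 1971 has 30 days: 242 − 30 = 212 left.
December 1971 has 31 days: 212 − 31 = 181 left.
January 1972 has 31 days: 181 − 31 = 150 left.
February 1972 has 29 days (1972 is a leap year): 150 − 29 = 121 left.
March 1972 has 31 days: 121 − 31 = 90 left.
April 1972 has 30 days: 90 − 30 = 60 left.
May 1972 has 31 days: 60 − 31 = 29 left.
29 days into June 1972 → June 29, 1972.

June 29, 1972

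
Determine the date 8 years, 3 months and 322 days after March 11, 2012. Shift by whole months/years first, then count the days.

Adding 8 years, 3 months and 322 days from March 11, 2012: first the month/year part, then the days.
+8 years → 2020; month 3 + 3 = 6 → June 2020.
Day 11 is valid in June, giving June 11, 2020.
Now add 322 days from June 11, 2020.
June has 30 days, so 30 − 11 = 19 days remain after June 11, 2020; 322 − 19 = 303 left.
July 2020 has 31 days: 303 − 31 = 272 left.
August 2020 has 31 days: 272 − 31 = 241 left.
September 2020 has 30 days: 241 − 30 = 211 left.
October 2020 has 31 days: 211 − 31 = 180 left.
November 2020 has 30 days: 180 − 30 = 150 left.
December 2020 has 31 days: 150 − 31 = 119 left.
January 2021 has 31 days: 119 − 31 = 88 left.
February 2021 has 28 days (2021 is not a leap year): 88 − 28 = 60 left.
March 2021 has 31 days: 60 − 31 = 29 left.
29 days into April 2021 → April 29, 2021.

April 29, 2021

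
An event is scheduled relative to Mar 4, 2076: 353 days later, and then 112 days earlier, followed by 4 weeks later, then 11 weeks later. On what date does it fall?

Advancing 353 days from March 4, 2076:
March has 31 days, so 31 − 4 = 27 days remain after March 4, 2076; 353 − 27 = 326 left.
April 2076 has 30 days: 326 − 30 = 296 left.
May 2076 has 31 days: 296 − 31 = 265 left.
June 2076 has 30 days: 265 − 30 = 235 left.
July 2076 has 31 days: 235 − 31 = 204 left.
August 2076 has 31 days: 204 − 31 = 173 left.
September 2076 has 30 days: 173 − 30 = 143 left.
October 2076 has 31 days: 143 − 31 = 112 left.
November 2076 has 30 days: 112 − 30 = 82 left.
December 2076 has 31 days: 82 − 31 = 51 left.
January 2077 has 31 days: 51 − 31 = 20 left.
20 days into February 2077 → February 20, 2077.
Counting back 112 days from February 20, 2077:
Going back 20 days from February 20, 2077 reaches the end of the previous month; 112 − 20 = 92 left.
January 2077 has 31 days: 92 − 31 = 61 left.
December 2076 has 31 days: 61 − 31 = 30 left.
November 2076 has 30 days: 30 − 30 = 0 left.
October 2076 has 31 days; 31 − 0 = 31 → October 31, 2076.
Counting forward 4 weeks (= 28 days) from October 31, 2076:
October has 31 days, so 31 − 31 = 0 days remain after October 31, 2076; 28 − 0 = 28 left.
28 days into November 2076 → November 28, 2076.
Counting forward 11 weeks (= 77 days) from November 28, 2076:
November has 30 days, so 30 − 28 = 2 days remain after November 28, 2076; 77 − 2 = 75 left.
December 2076 has 31 days: 75 − 31 = 44 left.
January 2077 has 31 days: 44 − 31 = 13 left.
13 days into February 2077 → February 13, 2077.

February 13, 2077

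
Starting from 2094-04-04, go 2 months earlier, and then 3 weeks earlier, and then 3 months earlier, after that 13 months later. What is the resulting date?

November 14, 2094

Counting back 2 months from April 4, 2094:
month 4 − 2 = 2 → February 2094.
Day 4 is valid in February, giving February 4, 2094.
Subtracting 3 weeks (= 21 days) from February 4, 2094:
Going back 4 days from February 4, 2094 reaches the end of the previous month; 21 − 4 = 17 left.
January 2094 has 31 days; 31 − 17 = 14 → January 14, 2094.
Counting back 3 months from January 14, 2094:
month 1 − 3 = -2, which is month 10 of year 2093 → October 2093.
Day 14 is valid in October, giving October 14, 2093.
Advancing 13 months from October 14, 2093:
month 10 + 13 = 23, which is month 11 of year 2094 → November 2094.
Day 14 is valid in November, giving November 14, 2094.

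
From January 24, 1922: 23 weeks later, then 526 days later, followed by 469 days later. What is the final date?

March 25, 1925

Counting forward 23 weeks (= 161 days) from January 24, 1922:
January has 31 days, so 31 − 24 = 7 days remain after January 24, 1922; 161 − 7 = 154 left.
February 1922 has 28 days (1922 is not a leap year): 154 − 28 = 126 left.
March 1922 has 31 days: 126 − 31 = 95 left.
April 1922 has 30 days: 95 − 30 = 65 left.
May 1922 has 31 days: 65 − 31 = 34 left.
June 1922 has 30 days: 34 − 30 = 4 left.
4 days into July 1922 → July 4, 1922.
Counting forward 526 days from July 4, 1922:
July has 31 days, so 31 − 4 = 27 days remain after July 4, 1922; 526 − 27 = 499 left.
August 1922 has 31 days: 499 − 31 = 468 left.
September 1922 has 30 days: 468 − 30 = 438 left.
October 1922 has 31 days: 438 − 31 = 407 left.
November 1922 has 30 days: 407 − 30 = 377 left.
December 1922 has 31 days: 377 − 31 = 346 left.
January 1923 has 31 days: 346 − 31 = 315 left.
February 1923 has 28 days (1923 is not a leap year): 315 − 28 = 287 left.
March 1923 has 31 days: 287 − 31 = 256 left.
April 1923 has 30 days: 256 − 30 = 226 left.
May 1923 has 31 days: 226 − 31 = 195 left.
June 1923 has 30 days: 195 − 30 = 165 left.
July 1923 has 31 days: 165 − 31 = 134 left.
August 1923 has 31 days: 134 − 31 = 103 left.
September 1923 has 30 days: 103 − 30 = 73 left.
October 1923 has 31 days: 73 − 31 = 42 left.
November 1923 has 30 days: 42 − 30 = 12 left.
12 days into December 1923 → December 12, 1923.
Counting forward 469 days from December 12, 1923:
December has 31 days, so 31 − 12 = 19 days remain after December 12, 1923; 469 − 19 = 450 left.
January 1924 has 31 days: 450 − 31 = 419 left.
February 1924 has 29 days (1924 is a leap year): 419 − 29 = 390 left.
March 1924 has 31 days: 390 − 31 = 359 left.
April 1924 has 30 days: 359 − 30 = 329 left.
May 1924 has 31 days: 329 − 31 = 298 left.
June 1924 has 30 days: 298 − 30 = 268 left.
July 1924 has 31 days: 268 − 31 = 237 left.
August 1924 has 31 days: 237 − 31 = 206 left.
September 1924 has 30 days: 206 − 30 = 176 left.
October 1924 has 31 days: 176 − 31 = 145 left.
November 1924 has 30 days: 145 − 30 = 115 left.
December 1924 has 31 days: 115 − 31 = 84 left.
January 1925 has 31 days: 84 − 31 = 53 left.
February 1925 has 28 days (1925 is not a leap year): 53 − 28 = 25 left.
25 days into March 1925 → March 25, 1925.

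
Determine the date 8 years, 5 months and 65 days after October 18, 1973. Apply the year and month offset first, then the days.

May 22, 1982

Advancing 8 years, 5 months and 65 days from October 18, 1973: first the month/year part, then the days.
+8 years → 1981; month 10 + 5 = 15, which is month 3 of year 1982 → March 1982.
Day 18 is valid in March, giving March 18, 1982.
Now add 65 days from March 18, 1982.
March has 31 days, so 31 − 18 = 13 days remain after March 18, 1982; 65 − 13 = 52 left.
April 1982 has 30 days: 52 − 30 = 22 left.
22 days into May 1982 → May 22, 1982.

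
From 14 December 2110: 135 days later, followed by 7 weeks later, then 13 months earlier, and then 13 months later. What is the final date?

Advancing 135 days from December 14, 2110:
December has 31 days, so 31 − 14 = 17 days remain after December 14, 2110; 135 − 17 = 118 left.
January 2111 has 31 days: 118 − 31 = 87 left.
February 2111 has 28 days (2111 is not a leap year): 87 − 28 = 59 left.
March 2111 has 31 days: 59 − 31 = 28 left.
28 days into April 2111 → April 28, 2111.
Adding 7 weeks (= 49 days) from April 28, 2111:
April has 30 days, so 30 − 28 = 2 days remain after April 28, 2111; 49 − 2 = 47 left.
May 2111 has 31 days: 47 − 31 = 16 left.
16 days into June 2111 → June 16, 2111.
Counting back 13 months from June 16, 2111:
month 6 − 13 = -7, which is month 5 of year 2110 → May 2110.
Day 16 is valid in May, giving May 16, 2110.
Counting forward 13 months from May 16, 2110:
month 5 + 13 = 18, which is month 6 of year 2111 → June 2111.
Day 16 is valid in June, giving June 16, 2111.

June 16, 2111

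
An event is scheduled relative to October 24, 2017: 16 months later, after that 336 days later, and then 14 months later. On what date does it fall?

Adding 16 months from October 24, 2017:
month 10 + 16 = 26, which is month 2 of year 2019 → February 2019.
Day 24 is valid in February, giving February 24, 2019.
Adding 336 days from February 24, 2019:
February has 28 days, so 28 − 24 = 4 days remain after February 24, 2019; 336 − 4 = 332 left.
March 2019 has 31 days: 332 − 31 = 301 left.
April 2019 has 30 days: 301 − 30 = 271 left.
May 2019 has 31 days: 271 − 31 = 240 left.
June 2019 has 30 days: 240 − 30 = 210 left.
July 2019 has 31 days: 210 − 31 = 179 left.
August 2019 has 31 days: 179 − 31 = 148 left.
September 2019 has 30 days: 148 − 30 = 118 left.
October 2019 has 31 days: 118 − 31 = 87 left.
November 2019 has 30 days: 87 − 30 = 57 left.
December 2019 has 31 days: 57 − 31 = 26 left.
26 days into January 2020 → January 26, 2020.
Advancing 14 months from January 26, 2020:
month 1 + 14 = 15, which is month 3 of year 2021 → March 2021.
Day 26 is valid in March, giving March 26, 2021.

March 26, 2021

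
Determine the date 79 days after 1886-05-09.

Adding 79 days from May 9, 1886.
May has 31 days, so 31 − 9 = 22 days remain after May 9, 1886; 79 − 22 = 57 left.
June 1886 has 30 days: 57 − 30 = 27 left.
27 days into July 1886 → July 27, 1886.

July 27, 1886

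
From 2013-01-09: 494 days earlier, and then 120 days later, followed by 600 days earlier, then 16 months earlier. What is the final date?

January 11, 2009

Counting back 494 days from January 9, 2013:
Going back 9 days from January 9, 2013 reaches the end of the previous month; 494 − 9 = 485 left.
December 2012 has 31 days: 485 − 31 = 454 left.
November 2012 has 30 days: 454 − 30 = 424 left.
October 2012 has 31 days: 424 − 31 = 393 left.
September 2012 has 30 days: 393 − 30 = 363 left.
August 2012 has 31 days: 363 − 31 = 332 left.
July 2012 has 31 days: 332 − 31 = 301 left.
June 2012 has 30 days: 301 − 30 = 271 left.
May 2012 has 31 days: 271 − 31 = 240 left.
April 2012 has 30 days: 240 − 30 = 210 left.
March 2012 has 31 days: 210 − 31 = 179 left.
February 2012 has 29 days (2012 is a leap year): 179 − 29 = 150 left.
January 2012 has 31 days: 150 − 31 = 119 left.
December 2011 has 31 days: 119 − 31 = 88 left.
November 2011 has 30 days: 88 − 30 = 58 left.
October 2011 has 31 days: 58 − 31 = 27 left.
September 2011 has 30 days; 30 − 27 = 3 → September 3, 2011.
Advancing 120 days from September 3, 2011:
September has 30 days, so 30 − 3 = 27 days remain after September 3, 2011; 120 − 27 = 93 left.
October 2011 has 31 days: 93 − 31 = 62 left.
November 2011 has 30 days: 62 − 30 = 32 left.
December 2011 has 31 days: 32 − 31 = 1 left.
1 day into January 2012 → January 1, 2012.
Counting back 600 days from January 1, 2012:
Going back 1 day from January 1, 2012 reaches the end of the previous month; 600 − 1 = 599 left.
December 2011 has 31 days: 599 − 31 = 568 left.
November 2011 has 30 days: 568 − 30 = 538 left.
October 2011 has 31 days: 538 − 31 = 507 left.
September 2011 has 30 days: 507 − 30 = 477 left.
August 2011 has 31 days: 477 − 31 = 446 left.
July 2011 has 31 days: 446 − 31 = 415 left.
June 2011 has 30 days: 415 − 30 = 385 left.
May 2011 has 31 days: 385 − 31 = 354 left.
April 2011 has 30 days: 354 − 30 = 324 left.
March 2011 has 31 days: 324 − 31 = 293 left.
February 2011 has 28 days (2011 is not a leap year): 293 − 28 = 265 left.
January 2011 has 31 days: 265 − 31 = 234 left.
December 2010 has 31 days: 234 − 31 = 203 left.
November 2010 has 30 days: 203 − 30 = 173 left.
October 2010 has 31 days: 173 − 31 = 142 left.
September 2010 has 30 days: 142 − 30 = 112 left.
August 2010 has 31 days: 112 − 31 = 81 left.
July 2010 has 31 days: 81 − 31 = 50 left.
June 2010 has 30 days: 50 − 30 = 20 left.
May 2010 has 31 days; 31 − 20 = 11 → May 11, 2010.
Counting back 16 months from May 11, 2010:
month 5 − 16 = -11, which is month 1 of year 2009 → January 2009.
Day 11 is valid in January, giving January 11, 2009.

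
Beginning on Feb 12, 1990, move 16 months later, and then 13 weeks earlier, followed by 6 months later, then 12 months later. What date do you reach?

Adding 16 months from February 12, 1990:
month 2 + 16 = 18, which is month 6 of year 1991 → June 1991.
Day 12 is valid in June, giving June 12, 1991.
Counting back 13 weeks (= 91 days) from June 12, 1991:
Going back 12 days from June 12, 1991 reaches the end of the previous month; 91 − 12 = 79 left.
May 1991 has 31 days: 79 − 31 = 48 left.
April 1991 has 30 days: 48 − 30 = 18 left.
March 1991 has 31 days; 31 − 18 = 13 → March 13, 1991.
Advancing 6 months from March 13, 1991:
month 3 + 6 = 9 → September 1991.
Day 13 is valid in September, giving September 13, 1991.
Adding 12 months from September 13, 1991:
month 9 + 12 = 21, which is month 9 of year 1992 → September 1992.
Day 13 is valid in September, giving September 13, 1992.

September 13, 1992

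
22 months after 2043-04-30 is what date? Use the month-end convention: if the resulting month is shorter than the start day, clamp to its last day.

February 28, 2045

Adding 22 months from April 30, 2043.
month 4 + 22 = 26, which is month 2 of year 2045 → February 2045.
February 2045 has only 28 days (2045 is not a leap year — relevant if February), and the start was day 30, so the date clamps to February 28, 2045.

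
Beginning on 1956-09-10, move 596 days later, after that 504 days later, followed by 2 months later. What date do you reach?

November 15, 1959

Counting forward 596 days from September 10, 1956:
September has 30 days, so 30 − 10 = 20 days remain after September 10, 1956; 596 − 20 = 576 left.
October 1956 has 31 days: 576 − 31 = 545 left.
November 1956 has 30 days: 545 − 30 = 515 left.
December 1956 has 31 days: 515 − 31 = 484 left.
January 1957 has 31 days: 484 − 31 = 453 left.
February 1957 has 28 days (1957 is not a leap year): 453 − 28 = 425 left.
March 1957 has 31 days: 425 − 31 = 394 left.
April 1957 has 30 days: 394 − 30 = 364 left.
May 1957 has 31 days: 364 − 31 = 333 left.
June 1957 has 30 days: 333 − 30 = 303 left.
July 1957 has 31 days: 303 − 31 = 272 left.
August 1957 has 31 days: 272 − 31 = 241 left.
September 1957 has 30 days: 241 − 30 = 211 left.
October 1957 has 31 days: 211 − 31 = 180 left.
November 1957 has 30 days: 180 − 30 = 150 left.
December 1957 has 31 days: 150 − 31 = 119 left.
January 1958 has 31 days: 119 − 31 = 88 left.
February 1958 has 28 days (1958 is not a leap year): 88 − 28 = 60 left.
March 1958 has 31 days: 60 − 31 = 29 left.
29 days into April 1958 → April 29, 1958.
Counting forward 504 days from April 29, 1958:
April has 30 days, so 30 − 29 = 1 day remains after April 29, 1958; 504 − 1 = 503 left.
May 1958 has 31 days: 503 − 31 = 472 left.
June 1958 has 30 days: 472 − 30 = 442 left.
July 1958 has 31 days: 442 − 31 = 411 left.
August 1958 has 31 days: 411 − 31 = 380 left.
September 1958 has 30 days: 380 − 30 = 350 left.
October 1958 has 31 days: 350 − 31 = 319 left.
November 1958 has 30 days: 319 − 30 = 289 left.
December 1958 has 31 days: 289 − 31 = 258 left.
January 1959 has 31 days: 258 − 31 = 227 left.
February 1959 has 28 days (1959 is not a leap year): 227 − 28 = 199 left.
March 1959 has 31 days: 199 − 31 = 168 left.
April 1959 has 30 days: 168 − 30 = 138 left.
May 1959 has 31 days: 138 − 31 = 107 left.
June 1959 has 30 days: 107 − 30 = 77 left.
July 1959 has 31 days: 77 − 31 = 46 left.
August 1959 has 31 days: 46 − 31 = 15 left.
15 days into September 1959 → September 15, 1959.
Counting forward 2 months from September 15, 1959:
month 9 + 2 = 11 → November 1959.
Day 15 is valid in November, giving November 15, 1959.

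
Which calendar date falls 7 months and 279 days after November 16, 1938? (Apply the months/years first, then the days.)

March 21, 1940

Advancing 7 months and 279 days from November 16, 1938: first the month/year part, then the days.
month 11 + 7 = 18, which is month 6 of year 1939 → June 1939.
Day 16 is valid in June, giving June 16, 1939.
Now add 279 days from June 16, 1939.
June has 30 days, so 30 − 16 = 14 days remain after June 16, 1939; 279 − 14 = 265 left.
July 1939 has 31 days: 265 − 31 = 234 left.
August 1939 has 31 days: 234 − 31 = 203 left.
September 1939 has 30 days: 203 − 30 = 173 left.
October 1939 has 31 days: 173 − 31 = 142 left.
November 1939 has 30 days: 142 − 30 = 112 left.
December 1939 has 31 days: 112 − 31 = 81 left.
January 1940 has 31 days: 81 − 31 = 50 left.
February 1940 has 29 days (1940 is a leap year): 50 − 29 = 21 left.
21 days into March 1940 → March 21, 1940.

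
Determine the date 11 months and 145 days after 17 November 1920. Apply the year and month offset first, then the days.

March 11, 1922

Adding 11 months and 145 days from November 17, 1920: first the month/year part, then the days.
month 11 + 11 = 22, which is month 10 of year 1921 → October 1921.
Day 17 is valid in October, giving October 17, 1921.
Now add 145 days from October 17, 1921.
October has 31 days, so 31 − 17 = 14 days remain after October 17, 1921; 145 − 14 = 131 left.
November 1921 has 30 days: 131 − 30 = 101 left.
December 1921 has 31 days: 101 − 31 = 70 left.
January 1922 has 31 days: 70 − 31 = 39 left.
February 1922 has 28 days (1922 is not a leap year): 39 − 28 = 11 left.
11 days into March 1922 → March 11, 1922.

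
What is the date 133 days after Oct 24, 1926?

March 6, 1927

Adding 133 days from October 24, 1926.
October has 31 days, so 31 − 24 = 7 days remain after October 24, 1926; 133 − 7 = 126 left.
November 1926 has 30 days: 126 − 30 = 96 left.
December 1926 has 31 days: 96 − 31 = 65 left.
January 1927 has 31 days: 65 − 31 = 34 left.
February 1927 has 28 days (1927 is not a leap year): 34 − 28 = 6 left.
6 days into March 1927 → March 6, 1927.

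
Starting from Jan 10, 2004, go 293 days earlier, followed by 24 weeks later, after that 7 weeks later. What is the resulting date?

Going back 293 days from January 10, 2004:
Going back 10 days from January 10, 2004 reaches the end of the previous month; 293 − 10 = 283 left.
December 2003 has 31 days: 283 − 31 = 252 left.
November 2003 has 30 days: 252 − 30 = 222 left.
October 2003 has 31 days: 222 − 31 = 191 left.
September 2003 has 30 days: 191 − 30 = 161 left.
August 2003 has 31 days: 161 − 31 = 130 left.
July 2003 has 31 days: 130 − 31 = 99 left.
June 2003 has 30 days: 99 − 30 = 69 left.
May 2003 has 31 days: 69 − 31 = 38 left.
April 2003 has 30 days: 38 − 30 = 8 left.
March 2003 has 31 days; 31 − 8 = 23 → March 23, 2003.
Adding 24 weeks (= 168 days) from March 23, 2003:
March has 31 days, so 31 − 23 = 8 days remain after March 23, 2003; 168 − 8 = 160 left.
April 2003 has 30 days: 160 − 30 = 130 left.
May 2003 has 31 days: 130 − 31 = 99 left.
June 2003 has 30 days: 99 − 30 = 69 left.
July 2003 has 31 days: 69 − 31 = 38 left.
August 2003 has 31 days: 38 − 31 = 7 left.
7 days into September 2003 → September 7, 2003.
Adding 7 weeks (= 49 days) from September 7, 2003:
September has 30 days, so 30 − 7 = 23 days remain after September 7, 2003; 49 − 23 = 26 left.
26 days into October 2003 → October 26, 2003.

October 26, 2003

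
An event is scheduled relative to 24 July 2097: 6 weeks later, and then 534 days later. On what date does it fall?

February 20, 2099

Adding 6 weeks (= 42 days) from July 24, 2097:
July has 31 days, so 31 − 24 = 7 days remain after July 24, 2097; 42 − 7 = 35 left.
August 2097 has 31 days: 35 − 31 = 4 left.
4 days into September 2097 → September 4, 2097.
Advancing 534 days from September 4, 2097:
September has 30 days, so 30 − 4 = 26 days remain after September 4, 2097; 534 − 26 = 508 left.
October 2097 has 31 days: 508 − 31 = 477 left.
November 2097 has 30 days: 477 − 30 = 447 left.
December 2097 has 31 days: 447 − 31 = 416 left.
January 2098 has 31 days: 416 − 31 = 385 left.
February 2098 has 28 days (2098 is not a leap year): 385 − 28 = 357 left.
March 2098 has 31 days: 357 − 31 = 326 left.
April 2098 has 30 days: 326 − 30 = 296 left.
May 2098 has 31 days: 296 − 31 = 265 left.
June 2098 has 30 days: 265 − 30 = 235 left.
July 2098 has 31 days: 235 − 31 = 204 left.
August 2098 has 31 days: 204 − 31 = 173 left.
September 2098 has 30 days: 173 − 30 = 143 left.
October 2098 has 31 days: 143 − 31 = 112 left.
November 2098 has 30 days: 112 − 30 = 82 left.
December 2098 has 31 days: 82 − 31 = 51 left.
January 2099 has 31 days: 51 − 31 = 20 left.
20 days into February 2099 → February 20, 2099.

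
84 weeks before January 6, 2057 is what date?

May 29, 2055

Counting back 84 weeks = 588 days from January 6, 2057.
Going back 6 days from January 6, 2057 reaches the end of the previous month; 588 − 6 = 582 left.
December 2056 has 31 days: 582 − 31 = 551 left.
November 2056 has 30 days: 551 − 30 = 521 left.
October 2056 has 31 days: 521 − 31 = 490 left.
September 2056 has 30 days: 490 − 30 = 460 left.
August 2056 has 31 days: 460 − 31 = 429 left.
July 2056 has 31 days: 429 − 31 = 398 left.
June 2056 has 30 days: 398 − 30 = 368 left.
May 2056 has 31 days: 368 − 31 = 337 left.
April 2056 has 30 days: 337 − 30 = 307 left.
March 2056 has 31 days: 307 − 31 = 276 left.
February 2056 has 29 days (2056 is a leap year): 276 − 29 = 247 left.
January 2056 has 31 days: 247 − 31 = 216 left.
December 2055 has 31 days: 216 − 31 = 185 left.
November 2055 has 30 days: 185 − 30 = 155 left.
October 2055 has 31 days: 155 − 31 = 124 left.
September 2055 has 30 days: 124 − 30 = 94 left.
August 2055 has 31 days: 94 − 31 = 63 left.
July 2055 has 31 days: 63 − 31 = 32 left.
June 2055 has 30 days: 32 − 30 = 2 left.
May 2055 has 31 days; 31 − 2 = 29 → May 29, 2055.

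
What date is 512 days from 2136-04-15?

September 9, 2137

Counting forward 512 days from April 15, 2136.
April has 30 days, so 30 − 15 = 15 days remain after April 15, 2136; 512 − 15 = 497 left.
May 2136 has 31 days: 497 − 31 = 466 left.
June 2136 has 30 days: 466 − 30 = 436 left.
July 2136 has 31 days: 436 − 31 = 405 left.
August 2136 has 31 days: 405 − 31 = 374 left.
September 2136 has 30 days: 374 − 30 = 344 left.
October 2136 has 31 days: 344 − 31 = 313 left.
November 2136 has 30 days: 313 − 30 = 283 left.
December 2136 has 31 days: 283 − 31 = 252 left.
January 2137 has 31 days: 252 − 31 = 221 left.
February 2137 has 28 days (2137 is not a leap year): 221 − 28 = 193 left.
March 2137 has 31 days: 193 − 31 = 162 left.
April 2137 has 30 days: 162 − 30 = 132 left.
May 2137 has 31 days: 132 − 31 = 101 left.
June 2137 has 30 days: 101 − 30 = 71 left.
July 2137 has 31 days: 71 − 31 = 40 left.
August 2137 has 31 days: 40 − 31 = 9 left.
9 days into September 2137 → September 9, 2137.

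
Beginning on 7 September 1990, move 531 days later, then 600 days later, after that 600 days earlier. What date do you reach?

February 20, 1992

Counting forward 531 days from September 7, 1990:
September has 30 days, so 30 − 7 = 23 days remain after September 7, 1990; 531 − 23 = 508 left.
October 1990 has 31 days: 508 − 31 = 477 left.
November 1990 has 30 days: 477 − 30 = 447 left.
December 1990 has 31 days: 447 − 31 = 416 left.
January 1991 has 31 days: 416 − 31 = 385 left.
February 1991 has 28 days (1991 is not a leap year): 385 − 28 = 357 left.
March 1991 has 31 days: 357 − 31 = 326 left.
April 1991 has 30 days: 326 − 30 = 296 left.
May 1991 has 31 days: 296 − 31 = 265 left.
June 1991 has 30 days: 265 − 30 = 235 left.
July 1991 has 31 days: 235 − 31 = 204 left.
August 1991 has 31 days: 204 − 31 = 173 left.
September 1991 has 30 days: 173 − 30 = 143 left.
October 1991 has 31 days: 143 − 31 = 112 left.
November 1991 has 30 days: 112 − 30 = 82 left.
December 1991 has 31 days: 82 − 31 = 51 left.
January 1992 has 31 days: 51 − 31 = 20 left.
20 days into February 1992 → February 20, 1992.
Advancing 600 days from February 20, 1992:
February has 29 days, so 29 − 20 = 9 days remain after February 20, 1992; 600 − 9 = 591 left.
March 1992 has 31 days: 591 − 31 = 560 left.
April 1992 has 30 days: 560 − 30 = 530 left.
May 1992 has 31 days: 530 − 31 = 499 left.
June 1992 has 30 days: 499 − 30 = 469 left.
July 1992 has 31 days: 469 − 31 = 438 left.
August 1992 has 31 days: 438 − 31 = 407 left.
September 1992 has 30 days: 407 − 30 = 377 left.
October 1992 has 31 days: 377 − 31 = 346 left.
November 1992 has 30 days: 346 − 30 = 316 left.
December 1992 has 31 days: 316 − 31 = 285 left.
January 1993 has 31 days: 285 − 31 = 254 left.
February 1993 has 28 days (1993 is not a leap year): 254 − 28 = 226 left.
March 1993 has 31 days: 226 − 31 = 195 left.
April 1993 has 30 days: 195 − 30 = 165 left.
May 1993 has 31 days: 165 − 31 = 134 left.
June 1993 has 30 days: 134 − 30 = 104 left.
July 1993 has 31 days: 104 − 31 = 73 left.
August 1993 has 31 days: 73 − 31 = 42 left.
September 1993 has 30 days: 42 − 30 = 12 left.
12 days into October 1993 → October 12, 1993.
Counting back 600 days from October 12, 1993:
Going back 12 days from October 12, 1993 reaches the end of the previous month; 600 − 12 = 588 left.
September 1993 has 30 days: 588 − 30 = 558 left.
August 1993 has 31 days: 558 − 31 = 527 left.
July 1993 has 31 days: 527 − 31 = 496 left.
June 1993 has 30 days: 496 − 30 = 466 left.
May 1993 has 31 days: 466 − 31 = 435 left.
April 1993 has 30 days: 435 − 30 = 405 left.
March 1993 has 31 days: 405 − 31 = 374 left.
February 1993 has 28 days (1993 is not a leap year): 374 − 28 = 346 left.
January 1993 has 31 days: 346 − 31 = 315 left.
December 1992 has 31 days: 315 − 31 = 284 left.
November 1992 has 30 days: 284 − 30 = 254 left.
October 1992 has 31 days: 254 − 31 = 223 left.
September 1992 has 30 days: 223 − 30 = 193 left.
August 1992 has 31 days: 193 − 31 = 162 left.
July 1992 has 31 days: 162 − 31 = 131 left.
June 1992 has 30 days: 131 − 30 = 101 left.
May 1992 has 31 days: 101 − 31 = 70 left.
April 1992 has 30 days: 70 − 30 = 40 left.
March 1992 has 31 days: 40 − 31 = 9 left.
February 1992 has 29 days; 29 − 9 = 20 → February 20, 1992.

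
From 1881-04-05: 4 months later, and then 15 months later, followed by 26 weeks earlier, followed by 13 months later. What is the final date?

Counting forward 4 months from April 5, 1881:
month 4 + 4 = 8 → August 1881.
Day 5 is valid in August, giving August 5, 1881.
Advancing 15 months from August 5, 1881:
month 8 + 15 = 23, which is month 11 of year 1882 → November 1882.
Day 5 is valid in November, giving November 5, 1882.
Subtracting 26 weeks (= 182 days) from November 5, 1882:
Going back 5 days from November 5, 1882 reaches the end of the previous month; 182 − 5 = 177 left.
October 1882 has 31 days: 177 − 31 = 146 left.
September 1882 has 30 days: 146 − 30 = 116 left.
August 1882 has 31 days: 116 − 31 = 85 left.
July 1882 has 31 days: 85 − 31 = 54 left.
June 1882 has 30 days: 54 − 30 = 24 left.
May 1882 has 31 days; 31 − 24 = 7 → May 7, 1882.
Counting forward 13 months from May 7, 1882:
month 5 + 13 = 18, which is month 6 of year 1883 → June 1883.
Day 7 is valid in June, giving June 7, 1883.

June 7, 1883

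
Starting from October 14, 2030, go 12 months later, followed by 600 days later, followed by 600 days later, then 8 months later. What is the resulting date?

September 26, 2035

Counting forward 12 months from October 14, 2030:
month 10 + 12 = 22, which is month 10 of year 2031 → October 2031.
Day 14 is valid in October, giving October 14, 2031.
Adding 600 days from October 14, 2031:
October has 31 days, so 31 − 14 = 17 days remain after October 14, 2031; 600 − 17 = 583 left.
November 2031 has 30 days: 583 − 30 = 553 left.
December 2031 has 31 days: 553 − 31 = 522 left.
January 2032 has 31 days: 522 − 31 = 491 left.
February 2032 has 29 days (2032 is a leap year): 491 − 29 = 462 left.
March 2032 has 31 days: 462 − 31 = 431 left.
April 2032 has 30 days: 431 − 30 = 401 left.
May 2032 has 31 days: 401 − 31 = 370 left.
June 2032 has 30 days: 370 − 30 = 340 left.
July 2032 has 31 days: 340 − 31 = 309 left.
August 2032 has 31 days: 309 − 31 = 278 left.
September 2032 has 30 days: 278 − 30 = 248 left.
October 2032 has 31 days: 248 − 31 = 217 left.
November 2032 has 30 days: 217 − 30 = 187 left.
December 2032 has 31 days: 187 − 31 = 156 left.
January 2033 has 31 days: 156 − 31 = 125 left.
February 2033 has 28 days (2033 is not a leap year): 125 − 28 = 97 left.
March 2033 has 31 days: 97 − 31 = 66 left.
April 2033 has 30 days: 66 − 30 = 36 left.
May 2033 has 31 days: 36 − 31 = 5 left.
5 days into June 2033 → June 5, 2033.
Counting forward 600 days from June 5, 2033:
June has 30 days, so 30 − 5 = 25 days remain after June 5, 2033; 600 − 25 = 575 left.
July 2033 has 31 days: 575 − 31 = 544 left.
August 2033 has 31 days: 544 − 31 = 513 left.
September 2033 has 30 days: 513 − 30 = 483 left.
October 2033 has 31 days: 483 − 31 = 452 left.
November 2033 has 30 days: 452 − 30 = 422 left.
December 2033 has 31 days: 422 − 31 = 391 left.
January 2034 has 31 days: 391 − 31 = 360 left.
February 2034 has 28 days (2034 is not a leap year): 360 − 28 = 332 left.
March 2034 has 31 days: 332 − 31 = 301 left.
April 2034 has 30 days: 301 − 30 = 271 left.
May 2034 has 31 days: 271 − 31 = 240 left.
June 2034 has 30 days: 240 − 30 = 210 left.
July 2034 has 31 days: 210 − 31 = 179 left.
August 2034 has 31 days: 179 − 31 = 148 left.
September 2034 has 30 days: 148 − 30 = 118 left.
October 2034 has 31 days: 118 − 31 = 87 left.
November 2034 has 30 days: 87 − 30 = 57 left.
December 2034 has 31 days: 57 − 31 = 26 left.
26 days into January 2035 → January 26, 2035.
Advancing 8 months from January 26, 2035:
month 1 + 8 = 9 → September 2035.
Day 26 is valid in September, giving September 26, 2035.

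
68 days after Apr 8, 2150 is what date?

June 15, 2150

Adding 68 days from April 8, 2150.
April has 30 days, so 30 − 8 = 22 days remain after April 8, 2150; 68 − 22 = 46 left.
May 2150 has 31 days: 46 − 31 = 15 left.
15 days into June 2150 → June 15, 2150.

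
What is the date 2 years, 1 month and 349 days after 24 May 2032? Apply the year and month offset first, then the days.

June 8, 2035

Adding 2 years, 1 month and 349 days from May 24, 2032: first the month/year part, then the days.
+2 years → 2034; month 5 + 1 = 6 → June 2034.
Day 24 is valid in June, giving June 24, 2034.
Now add 349 days from June 24, 2034.
June has 30 days, so 30 − 24 = 6 days remain after June 24, 2034; 349 − 6 = 343 left.
July 2034 has 31 days: 343 − 31 = 312 left.
August 2034 has 31 days: 312 − 31 = 281 left.
September 2034 has 30 days: 281 − 30 = 251 left.
October 2034 has 31 days: 251 − 31 = 220 left.
November 2034 has 30 days: 220 − 30 = 190 left.
December 2034 has 31 days: 190 − 31 = 159 left.
January 2035 has 31 days: 159 − 31 = 128 left.
February 2035 has 28 days (2035 is not a leap year): 128 − 28 = 100 left.
March 2035 has 31 days: 100 − 31 = 69 left.
April 2035 has 30 days: 69 − 30 = 39 left.
May 2035 has 31 days: 39 − 31 = 8 left.
8 days into June 2035 → June 8, 2035.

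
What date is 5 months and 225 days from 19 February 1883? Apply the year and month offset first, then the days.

Counting forward 5 months and 225 days from February 19, 1883: first the month/year part, then the days.
month 2 + 5 = 7 → July 1883.
Day 19 is valid in July, giving July 19, 1883.
Now add 225 days from July 19, 1883.
July has 31 days, so 31 − 19 = 12 days remain after July 19, 1883; 225 − 12 = 213 left.
August 1883 has 31 days: 213 − 31 = 182 left.
September 1883 has 30 days: 182 − 30 = 152 left.
October 1883 has 31 days: 152 − 31 = 121 left.
November 1883 has 30 days: 121 − 30 = 91 left.
December 1883 has 31 days: 91 − 31 = 60 left.
January 1884 has 31 days: 60 − 31 = 29 left.
29 days into February 1884 → February 29, 1884.

February 29, 1884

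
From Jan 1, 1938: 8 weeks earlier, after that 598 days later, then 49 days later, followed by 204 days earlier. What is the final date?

Going back 8 weeks (= 56 days) from January 1, 1938:
Going back 1 day from January 1, 1938 reaches the end of the previous month; 56 − 1 = 55 left.
December 1937 has 31 days: 55 − 31 = 24 left.
November 1937 has 30 days; 30 − 24 = 6 → November 6, 1937.
Adding 598 days from November 6, 1937:
November has 30 days, so 30 − 6 = 24 days remain after November 6, 1937; 598 − 24 = 574 left.
December 1937 has 31 days: 574 − 31 = 543 left.
January 1938 has 31 days: 543 − 31 = 512 left.
February 1938 has 28 days (1938 is not a leap year): 512 − 28 = 484 left.
March 1938 has 31 days: 484 − 31 = 453 left.
April 1938 has 30 days: 453 − 30 = 423 left.
May 1938 has 31 days: 423 − 31 = 392 left.
June 1938 has 30 days: 392 − 30 = 362 left.
July 1938 has 31 days: 362 − 31 = 331 left.
August 1938 has 31 days: 331 − 31 = 300 left.
September 1938 has 30 days: 300 − 30 = 270 left.
October 1938 has 31 days: 270 − 31 = 239 left.
November 1938 has 30 days: 239 − 30 = 209 left.
December 1938 has 31 days: 209 − 31 = 178 left.
January 1939 has 31 days: 178 − 31 = 147 left.
February 1939 has 28 days (1939 is not a leap year): 147 − 28 = 119 left.
March 1939 has 31 days: 119 − 31 = 88 left.
April 1939 has 30 days: 88 − 30 = 58 left.
May 1939 has 31 days: 58 − 31 = 27 left.
27 days into June 1939 → June 27, 1939.
Advancing 49 days from June 27, 1939:
June has 30 days, so 30 − 27 = 3 days remain after June 27, 1939; 49 − 3 = 46 left.
July 1939 has 31 days: 46 − 31 = 15 left.
15 days into August 1939 → August 15, 1939.
Counting back 204 days from August 15, 1939:
Going back 15 days from August 15, 1939 reaches the end of the previous month; 204 − 15 = 189 left.
July 1939 has 31 days: 189 − 31 = 158 left.
June 1939 has 30 days: 158 − 30 = 128 left.
May 1939 has 31 days: 128 − 31 = 97 left.
April 1939 has 30 days: 97 − 30 = 67 left.
March 1939 has 31 days: 67 − 31 = 36 left.
February 1939 has 28 days (1939 is not a leap year): 36 − 28 = 8 left.
January 1939 has 31 days; 31 − 8 = 23 → January 23, 1939.

January 23, 1939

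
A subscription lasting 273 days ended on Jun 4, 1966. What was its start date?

September 4, 1965

Subtracting 273 days from June 4, 1966.
Going back 4 days from June 4, 1966 reaches the end of the previous month; 273 − 4 = 269 left.
May 1966 has 31 days: 269 − 31 = 238 left.
April 1966 has 30 days: 238 − 30 = 208 left.
March 1966 has 31 days: 208 − 31 = 177 left.
February 1966 has 28 days (1966 is not a leap year): 177 − 28 = 149 left.
January 1966 has 31 days: 149 − 31 = 118 left.
December 1965 has 31 days: 118 − 31 = 87 left.
November 1965 has 30 days: 87 − 30 = 57 left.
October 1965 has 31 days: 57 − 31 = 26 left.
September 1965 has 30 days; 30 − 26 = 4 → September 4, 1965.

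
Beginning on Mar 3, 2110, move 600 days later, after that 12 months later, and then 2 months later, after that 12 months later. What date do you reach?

December 24, 2113

Adding 600 days from March 3, 2110:
March has 31 days, so 31 − 3 = 28 days remain after March 3, 2110; 600 − 28 = 572 left.
April 2110 has 30 days: 572 − 30 = 542 left.
May 2110 has 31 days: 542 − 31 = 511 left.
June 2110 has 30 days: 511 − 30 = 481 left.
July 2110 has 31 days: 481 − 31 = 450 left.
August 2110 has 31 days: 450 − 31 = 419 left.
September 2110 has 30 days: 419 − 30 = 389 left.
October 2110 has 31 days: 389 − 31 = 358 left.
November 2110 has 30 days: 358 − 30 = 328 left.
December 2110 has 31 days: 328 − 31 = 297 left.
January 2111 has 31 days: 297 − 31 = 266 left.
February 2111 has 28 days (2111 is not a leap year): 266 − 28 = 238 left.
March 2111 has 31 days: 238 − 31 = 207 left.
April 2111 has 30 days: 207 − 30 = 177 left.
May 2111 has 31 days: 177 − 31 = 146 left.
June 2111 has 30 days: 146 − 30 = 116 left.
July 2111 has 31 days: 116 − 31 = 85 left.
August 2111 has 31 days: 85 − 31 = 54 left.
September 2111 has 30 days: 54 − 30 = 24 left.
24 days into October 2111 → October 24, 2111.
Advancing 12 months from October 24, 2111:
month 10 + 12 = 22, which is month 10 of year 2112 → October 2112.
Day 24 is valid in October, giving October 24, 2112.
Counting forward 2 months from October 24, 2112:
month 10 + 2 = 12 → December 2112.
Day 24 is valid in December, giving December 24, 2112.
Advancing 12 months from December 24, 2112:
month 12 + 12 = 24, which is month 12 of year 2113 → December 2113.
Day 24 is valid in December, giving December 24, 2113.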